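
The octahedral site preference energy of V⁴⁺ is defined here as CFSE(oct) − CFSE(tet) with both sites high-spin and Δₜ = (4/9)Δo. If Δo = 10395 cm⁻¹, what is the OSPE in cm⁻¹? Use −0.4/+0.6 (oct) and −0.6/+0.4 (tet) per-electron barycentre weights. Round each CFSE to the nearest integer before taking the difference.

V is in group 5, so V⁴⁺ is d¹ (5 − 4 = 1).
Octahedral (high-spin): t2g^1 e_g^0, CFSE = 1(−0.4) + 0(+0.6) = -0.4Δo = -0.4 × 10395 = -4158 cm⁻¹.
In a tetrahedral site the filling is e^1 t2^0: CFSE(tet) = -0.6Δₜ = -0.6 × (4/9)(10395) = -2772 cm⁻¹.
OSPE = CFSE(oct) − CFSE(tet) = -4158 − (-2772) = -1386 cm⁻¹.

-1386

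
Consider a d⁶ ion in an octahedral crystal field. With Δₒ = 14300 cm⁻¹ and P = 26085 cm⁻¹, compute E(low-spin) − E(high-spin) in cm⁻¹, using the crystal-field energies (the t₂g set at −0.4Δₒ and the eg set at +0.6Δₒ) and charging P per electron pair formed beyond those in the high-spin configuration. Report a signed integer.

23570

High-spin d⁶ fills as t₂g⁴ eg² with CFSE 4(−0.4) + 2(+0.6) = -0.4Δₒ = -5720 cm⁻¹.
For low-spin the configuration is t₂g⁶ eg⁰: orbital energy -2.4 × 14300 = -34320 cm⁻¹, and 2 additional pairs relative to high-spin add 52170 cm⁻¹, giving 17850 cm⁻¹.
Thus E(LS) − E(HS) = 23570 cm⁻¹.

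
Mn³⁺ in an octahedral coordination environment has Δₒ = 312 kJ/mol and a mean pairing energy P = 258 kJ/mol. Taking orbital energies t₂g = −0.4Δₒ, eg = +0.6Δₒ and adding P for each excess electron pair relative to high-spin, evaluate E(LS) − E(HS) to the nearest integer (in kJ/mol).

-54

Mn sits in group 7; removing 3 electrons leaves Mn³⁺ with 7 − 3 = 4 d electrons.
High-spin: t₂g³ eg¹, CFSE = -0.6Δₒ = -187 kJ/mol.
Low-spin t₂g⁴ eg⁰ gives -1.6Δₒ = -499 kJ/mol, but forming 1 extra pair costs 1P = 258 kJ/mol, so E(LS) = -499 + 258 = -241 kJ/mol.
E(LS) − E(HS) = -241 − (-187) = -54 kJ/mol.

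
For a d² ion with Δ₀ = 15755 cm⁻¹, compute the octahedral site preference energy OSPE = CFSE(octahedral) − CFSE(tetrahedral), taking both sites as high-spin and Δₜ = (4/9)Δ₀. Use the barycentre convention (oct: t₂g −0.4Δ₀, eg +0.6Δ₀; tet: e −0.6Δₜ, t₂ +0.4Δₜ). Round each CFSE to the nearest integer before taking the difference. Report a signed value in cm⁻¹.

Octahedral high-spin t2g^2 e_g^0: CFSE = -0.8 × 15755 = -12604 cm⁻¹.
In a tetrahedral site the filling is e^2 t2^0: CFSE(tet) = -1.2Δₜ = -1.2 × (4/9)(15755) = -8403 cm⁻¹.
Subtracting, OSPE = -12604 − (-8403) = -4201 cm⁻¹.

-4201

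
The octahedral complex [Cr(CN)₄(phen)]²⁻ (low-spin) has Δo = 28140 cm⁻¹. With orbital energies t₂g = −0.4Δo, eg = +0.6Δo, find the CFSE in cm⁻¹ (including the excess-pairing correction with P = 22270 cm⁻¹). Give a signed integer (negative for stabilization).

-22754

Ligand charges: 4×(-1) from CN⁻ and 1×(+0) from phen sum to -4; with overall charge -2, Cr is +2.
Cr is in group 6, so Cr²⁺ is d⁴ (6 − 2 = 4).
Electron filling gives t₂g⁴ eg⁰.
The orbital stabilization is -1.6Δo = -1.6 × 28140 = -45024 cm⁻¹.
Relative to high-spin t₂g³ eg¹ (0 paired), the low-spin configuration has 1 additional pair, contributing +1 × 22270 = +22270 cm⁻¹.
Net CFSE = -45024 + 22270 = -22754 cm⁻¹.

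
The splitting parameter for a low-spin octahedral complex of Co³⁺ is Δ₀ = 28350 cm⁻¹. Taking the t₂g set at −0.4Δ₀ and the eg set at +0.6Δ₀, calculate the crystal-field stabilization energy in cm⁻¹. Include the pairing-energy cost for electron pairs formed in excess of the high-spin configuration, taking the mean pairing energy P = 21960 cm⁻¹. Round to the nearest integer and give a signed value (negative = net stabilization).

Group 9 minus oxidation state +3 gives a d⁶ configuration for Co³⁺.
Configuration: t₂g⁶ eg⁰.
Orbital CFSE = 6(-0.4) + 0(0.6) = -2.4Δ₀ = -2.4 × 28350 = -68040 cm⁻¹.
Relative to high-spin t₂g⁴ eg² (1 paired), the low-spin configuration has 2 additional pairs, contributing +2 × 21960 = +43920 cm⁻¹.
Overall CFSE = -68040 + 43920 = -24120 cm⁻¹.

-24120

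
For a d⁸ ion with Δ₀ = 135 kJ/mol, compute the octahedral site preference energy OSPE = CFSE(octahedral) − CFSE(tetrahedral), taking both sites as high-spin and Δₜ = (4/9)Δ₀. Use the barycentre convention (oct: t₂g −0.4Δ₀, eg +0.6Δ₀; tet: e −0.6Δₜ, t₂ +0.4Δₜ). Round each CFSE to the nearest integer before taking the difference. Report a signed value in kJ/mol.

Octahedral (high-spin): t2g^6 e_g^2, CFSE = 6(−0.4) + 2(+0.6) = -1.2Δ₀ = -1.2 × 135 = -162 kJ/mol.
In a tetrahedral site the filling is e^4 t2^4: CFSE(tet) = -0.8Δₜ = -0.8 × (4/9)(135) = -48 kJ/mol.
Subtracting, OSPE = -162 − (-48) = -114 kJ/mol.

-114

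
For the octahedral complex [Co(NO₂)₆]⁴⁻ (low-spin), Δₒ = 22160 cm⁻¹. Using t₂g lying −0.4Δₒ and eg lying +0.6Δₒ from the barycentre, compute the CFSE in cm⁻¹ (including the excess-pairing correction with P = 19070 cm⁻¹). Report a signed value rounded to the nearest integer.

Each NO₂⁻ contributes -1; 6 × (-1) = -6. With overall charge -4, Co is in the +2 oxidation state.
Co is in group 9, so Co²⁺ is d⁷ (9 − 2 = 7).
The d⁷ electrons fill as t₂g⁶ eg¹.
The orbital stabilization is -1.8Δₒ = -1.8 × 22160 = -39888 cm⁻¹.
Relative to high-spin t₂g⁵ eg² (2 paired), the low-spin configuration has 1 additional pair, contributing +1 × 19070 = +19070 cm⁻¹.
Overall CFSE = -39888 + 19070 = -20818 cm⁻¹.

-20818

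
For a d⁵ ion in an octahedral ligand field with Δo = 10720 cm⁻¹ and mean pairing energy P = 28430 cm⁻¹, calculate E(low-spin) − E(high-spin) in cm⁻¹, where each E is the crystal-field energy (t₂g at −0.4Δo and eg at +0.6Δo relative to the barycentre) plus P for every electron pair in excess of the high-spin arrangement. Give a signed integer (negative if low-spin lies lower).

High-spin d⁵ fills as t₂g³ eg² with CFSE 3(−0.4) + 2(+0.6) = 0.0Δo = 0 cm⁻¹.
For low-spin the configuration is t₂g⁵ eg⁰: orbital energy -2.0 × 10720 = -21440 cm⁻¹, and 2 additional pairs relative to high-spin add 56860 cm⁻¹, giving 35420 cm⁻¹.
E(LS) − E(HS) = 35420 − (0) = 35420 cm⁻¹.

35420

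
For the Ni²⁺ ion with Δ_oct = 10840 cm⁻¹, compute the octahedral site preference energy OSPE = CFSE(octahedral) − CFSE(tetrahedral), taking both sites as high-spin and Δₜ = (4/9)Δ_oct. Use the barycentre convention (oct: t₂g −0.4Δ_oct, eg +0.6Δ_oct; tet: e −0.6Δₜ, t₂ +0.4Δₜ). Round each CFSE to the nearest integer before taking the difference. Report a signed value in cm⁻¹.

-9154

Group 10 minus oxidation state +2 gives a d⁸ configuration for Ni²⁺.
Octahedral (high-spin): t₂g⁶ eg², CFSE = 6(−0.4) + 2(+0.6) = -1.2Δ_oct = -1.2 × 10840 = -13008 cm⁻¹.
In a tetrahedral site the filling is e⁴ t₂⁴: CFSE(tet) = -0.8Δₜ = -0.8 × (4/9)(10840) = -3854 cm⁻¹.
OSPE = CFSE(oct) − CFSE(tet) = -13008 − (-3854) = -9154 cm⁻¹.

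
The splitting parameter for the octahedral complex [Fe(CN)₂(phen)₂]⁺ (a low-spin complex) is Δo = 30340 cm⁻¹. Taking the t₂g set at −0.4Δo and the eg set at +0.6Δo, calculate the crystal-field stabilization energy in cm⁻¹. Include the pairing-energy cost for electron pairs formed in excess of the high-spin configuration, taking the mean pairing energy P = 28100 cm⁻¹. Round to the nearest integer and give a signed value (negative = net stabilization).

Ligand charges: 2×(-1) from CN⁻ and 2×(+0) from phen sum to -2; with overall charge +1, Fe is +3.
Fe³⁺: group 8, so d-count = 8 − 3 = 5.
Configuration: t₂g⁵ eg⁰.
CFSE(orbital) = 5×(-0.4Δo) + 0×(0.6Δo) = -2.0Δo; with Δo = 30340 cm⁻¹ that is -60680 cm⁻¹.
Pairing penalty: 2 pairs vs 0 in the high-spin reference → 2 extra × P = 56200 cm⁻¹.
Overall CFSE = -60680 + 56200 = -4480 cm⁻¹.

-4480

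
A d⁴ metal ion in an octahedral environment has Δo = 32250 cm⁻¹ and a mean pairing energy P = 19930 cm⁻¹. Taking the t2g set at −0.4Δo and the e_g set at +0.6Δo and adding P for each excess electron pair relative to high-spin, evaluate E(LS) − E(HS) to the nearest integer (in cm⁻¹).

High-spin d⁴ fills as t2g^3 e_g^1 with CFSE 3(−0.4) + 1(+0.6) = -0.6Δo = -19350 cm⁻¹.
Low-spin: t2g^4 e_g^0, orbital CFSE = -1.6Δo = -51600 cm⁻¹; plus 1 excess pair × P = +19930 cm⁻¹; total -31670 cm⁻¹.
E(LS) − E(HS) = -31670 − (-19350) = -12320 cm⁻¹.

-12320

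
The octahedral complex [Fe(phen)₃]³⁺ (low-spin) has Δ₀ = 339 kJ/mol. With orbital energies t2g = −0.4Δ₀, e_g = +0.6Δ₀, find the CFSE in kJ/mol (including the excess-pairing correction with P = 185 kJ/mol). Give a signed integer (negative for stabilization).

-308

phen is neutral, so the +3 overall charge sits on Fe: oxidation state +3.
Fe is in group 8, so Fe³⁺ is d⁵ (8 − 3 = 5).
Configuration: t2g^5 e_g^0.
The orbital stabilization is -2.0Δ₀ = -2.0 × 339 = -678 kJ/mol.
High-spin d⁵ would be t2g^3 e_g^2 with 0 pairs; low-spin has 2, so 2 excess pairs cost +2P = +370 kJ/mol.
Combining: -678 + 370 = -308 kJ/mol.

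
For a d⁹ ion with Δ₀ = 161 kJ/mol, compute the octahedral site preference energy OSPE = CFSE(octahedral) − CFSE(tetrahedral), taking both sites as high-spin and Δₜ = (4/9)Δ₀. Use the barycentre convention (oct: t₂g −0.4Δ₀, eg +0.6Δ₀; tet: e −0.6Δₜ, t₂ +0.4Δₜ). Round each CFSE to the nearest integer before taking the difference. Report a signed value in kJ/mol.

-68

Octahedral high-spin t₂g⁶ eg³: CFSE = -0.6 × 161 = -97 kJ/mol.
In a tetrahedral site the filling is e⁴ t₂⁵: CFSE(tet) = -0.4Δₜ = -0.4 × (4/9)(161) = -29 kJ/mol.
Subtracting, OSPE = -97 − (-29) = -68 kJ/mol.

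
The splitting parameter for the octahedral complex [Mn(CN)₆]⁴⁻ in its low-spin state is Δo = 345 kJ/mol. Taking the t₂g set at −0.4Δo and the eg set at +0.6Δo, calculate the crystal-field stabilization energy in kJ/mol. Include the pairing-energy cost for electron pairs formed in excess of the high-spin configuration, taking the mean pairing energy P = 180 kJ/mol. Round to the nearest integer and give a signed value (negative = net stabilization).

Each CN⁻ contributes -1; 6 × (-1) = -6. With overall charge -4, Mn is in the +2 oxidation state.
Mn is in group 7, so Mn²⁺ is d⁵ (7 − 2 = 5).
Electron filling gives t₂g⁵ eg⁰.
Orbital CFSE = 5(-0.4) + 0(0.6) = -2.0Δo = -2.0 × 345 = -690 kJ/mol.
High-spin d⁵ would be t₂g³ eg² with 0 pairs; low-spin has 2, so 2 excess pairs cost +2P = +360 kJ/mol.
Combining: -690 + 360 = -330 kJ/mol.

-330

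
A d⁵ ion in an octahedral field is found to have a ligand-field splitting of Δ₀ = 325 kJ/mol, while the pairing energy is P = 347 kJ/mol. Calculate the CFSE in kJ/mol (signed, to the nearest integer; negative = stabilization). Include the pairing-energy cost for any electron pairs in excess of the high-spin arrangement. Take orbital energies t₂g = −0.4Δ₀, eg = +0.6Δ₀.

Here Δ₀ < P (325 < 347), so the high-spin state is favoured.
Filling d⁵ accordingly: t₂g³ eg².
Orbital CFSE = 0.0Δ₀ = 0.0 × 325 = 0 kJ/mol.
High-spin has no excess pairs, so no pairing correction applies.

0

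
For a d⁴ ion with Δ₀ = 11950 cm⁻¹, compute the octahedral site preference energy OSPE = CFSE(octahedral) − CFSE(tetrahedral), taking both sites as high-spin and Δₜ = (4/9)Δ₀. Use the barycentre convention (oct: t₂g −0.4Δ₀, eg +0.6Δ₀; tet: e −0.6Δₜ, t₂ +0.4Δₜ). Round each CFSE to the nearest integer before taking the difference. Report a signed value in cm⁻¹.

-5046

In an octahedral site d⁴ (HS) is t₂g³ eg¹, giving CFSE(oct) = -0.6Δ₀ = -7170 cm⁻¹.
Tetrahedral e² t₂² gives -0.4Δₜ = -0.4 × (4/9) × 11950 = -2124 cm⁻¹.
OSPE = CFSE(oct) − CFSE(tet) = -7170 − (-2124) = -5046 cm⁻¹.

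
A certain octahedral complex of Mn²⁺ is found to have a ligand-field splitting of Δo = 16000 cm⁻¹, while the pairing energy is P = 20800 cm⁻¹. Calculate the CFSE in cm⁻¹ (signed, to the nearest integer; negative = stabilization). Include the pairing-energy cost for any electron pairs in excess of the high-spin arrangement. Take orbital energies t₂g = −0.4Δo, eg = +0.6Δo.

0

Mn is in group 7, so Mn²⁺ is d⁵ (7 − 2 = 5).
Since Δo = 16000 cm⁻¹ < P = 20800 cm⁻¹, the complex adopts the high-spin configuration.
That gives t₂g³ eg².
Orbital CFSE = 0.0Δo = 0.0 × 16000 = 0 cm⁻¹.
High-spin has no excess pairs, so no pairing correction applies.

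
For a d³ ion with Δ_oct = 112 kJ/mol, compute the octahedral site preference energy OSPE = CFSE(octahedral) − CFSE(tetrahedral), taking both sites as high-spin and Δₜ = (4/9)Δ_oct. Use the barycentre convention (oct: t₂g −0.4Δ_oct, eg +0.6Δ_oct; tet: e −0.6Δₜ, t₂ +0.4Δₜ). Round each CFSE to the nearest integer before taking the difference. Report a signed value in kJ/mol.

-94

Octahedral (high-spin): t2g^3 e_g^0, CFSE = 3(−0.4) + 0(+0.6) = -1.2Δ_oct = -1.2 × 112 = -134 kJ/mol.
In a tetrahedral site the filling is e^2 t2^1: CFSE(tet) = -0.8Δₜ = -0.8 × (4/9)(112) = -40 kJ/mol.
OSPE = CFSE(oct) − CFSE(tet) = -134 − (-40) = -94 kJ/mol.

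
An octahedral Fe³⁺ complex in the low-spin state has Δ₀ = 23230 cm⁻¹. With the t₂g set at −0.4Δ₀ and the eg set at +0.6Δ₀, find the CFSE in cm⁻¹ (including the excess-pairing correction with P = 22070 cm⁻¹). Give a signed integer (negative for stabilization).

Fe³⁺: group 8, so d-count = 8 − 3 = 5.
The d⁵ electrons fill as t₂g⁵ eg⁰.
The orbital stabilization is -2.0Δ₀ = -2.0 × 23230 = -46460 cm⁻¹.
Pairing penalty: 2 pairs vs 0 in the high-spin reference → 2 extra × P = 44140 cm⁻¹.
Overall CFSE = -46460 + 44140 = -2320 cm⁻¹.

-2320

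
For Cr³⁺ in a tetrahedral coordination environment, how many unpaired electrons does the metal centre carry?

Cr³⁺: group 6, so d-count = 6 − 3 = 3.
With tetrahedral geometry the complex is necessarily high-spin.
Configuration: e² t₂¹, giving 3 unpaired electrons.

3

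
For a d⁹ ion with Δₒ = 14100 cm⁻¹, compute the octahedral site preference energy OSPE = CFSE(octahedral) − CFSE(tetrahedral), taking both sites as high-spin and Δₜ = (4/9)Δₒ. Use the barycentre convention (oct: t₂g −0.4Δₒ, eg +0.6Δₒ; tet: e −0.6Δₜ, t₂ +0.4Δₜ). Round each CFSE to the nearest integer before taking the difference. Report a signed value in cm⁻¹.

-5953

In an octahedral site d⁹ (HS) is t₂g⁶ eg³, giving CFSE(oct) = -0.6Δₒ = -8460 cm⁻¹.
Tetrahedral e⁴ t₂⁵ gives -0.4Δₜ = -0.4 × (4/9) × 14100 = -2507 cm⁻¹.
OSPE = CFSE(oct) − CFSE(tet) = -8460 − (-2507) = -5953 cm⁻¹.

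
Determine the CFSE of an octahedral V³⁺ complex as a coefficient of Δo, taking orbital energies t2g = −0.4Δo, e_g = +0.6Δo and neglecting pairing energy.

V³⁺: group 5, so d-count = 5 − 3 = 2.
For octahedral d² the high- and low-spin configurations coincide.
Configuration: t2g^2 e_g^0.
CFSE = 2(-0.4Δo) + 0(0.6Δo) = -0.8Δo + 0.0Δo = -0.8Δo.

-0.8 Δo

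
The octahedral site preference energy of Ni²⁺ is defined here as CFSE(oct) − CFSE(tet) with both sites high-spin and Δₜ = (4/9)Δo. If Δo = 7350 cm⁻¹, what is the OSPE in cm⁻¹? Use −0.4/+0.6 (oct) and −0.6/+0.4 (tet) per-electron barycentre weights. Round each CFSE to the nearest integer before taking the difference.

-6207

Ni is in group 10, so Ni²⁺ is d⁸ (10 − 2 = 8).
Octahedral (high-spin): t₂g⁶ eg², CFSE = 6(−0.4) + 2(+0.6) = -1.2Δo = -1.2 × 7350 = -8820 cm⁻¹.
Tetrahedral e⁴ t₂⁴ gives -0.8Δₜ = -0.8 × (4/9) × 7350 = -2613 cm⁻¹.
OSPE = CFSE(oct) − CFSE(tet) = -8820 − (-2613) = -6207 cm⁻¹.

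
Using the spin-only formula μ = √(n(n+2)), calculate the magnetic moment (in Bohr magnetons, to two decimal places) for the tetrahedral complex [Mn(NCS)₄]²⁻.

Each NCS⁻ contributes -1; 4 × (-1) = -4. With overall charge -2, Mn is in the +2 oxidation state.
Mn²⁺: group 7, so d-count = 7 − 2 = 5.
Tetrahedral fields are weak (Δₜ ≈ 4/9 Δₒ), so electrons fill high-spin.
Configuration: e² t₂³ → 5 unpaired electrons.
μ(spin-only) = √[5(5+2)] = √35 ≈ 5.92 Bohr magnetons.

5.92 Bohr magnetons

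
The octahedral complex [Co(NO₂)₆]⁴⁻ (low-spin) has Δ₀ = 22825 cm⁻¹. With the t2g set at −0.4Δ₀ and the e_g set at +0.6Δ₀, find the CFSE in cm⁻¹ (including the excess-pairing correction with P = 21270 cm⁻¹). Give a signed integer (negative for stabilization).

Each NO₂⁻ contributes -1; 6 × (-1) = -6. With overall charge -4, Co is in the +2 oxidation state.
Group 9 minus oxidation state +2 gives a d⁷ configuration for Co²⁺.
Configuration: t2g^6 e_g^1.
Orbital CFSE = 6(-0.4) + 1(0.6) = -1.8Δ₀ = -1.8 × 22825 = -41085 cm⁻¹.
High-spin d⁷ would be t2g^5 e_g^2 with 2 pairs; low-spin has 3, so 1 excess pair costs +1P = +21270 cm⁻¹.
Net CFSE = -41085 + 21270 = -19815 cm⁻¹.

-19815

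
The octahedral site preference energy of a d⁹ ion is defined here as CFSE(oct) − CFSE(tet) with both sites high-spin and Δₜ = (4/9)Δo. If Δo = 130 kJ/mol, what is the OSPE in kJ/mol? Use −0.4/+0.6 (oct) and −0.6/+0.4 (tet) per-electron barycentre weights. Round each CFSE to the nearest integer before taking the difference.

-55

Octahedral (high-spin): t2g^6 e_g^3, CFSE = 6(−0.4) + 3(+0.6) = -0.6Δo = -0.6 × 130 = -78 kJ/mol.
Tetrahedral: e^4 t2^5, CFSE = 4(−0.6) + 5(+0.4) = -0.4Δₜ = -0.4 × (4/9) × 130 = -23 kJ/mol.
OSPE = -78 − (-23) = -55 kJ/mol.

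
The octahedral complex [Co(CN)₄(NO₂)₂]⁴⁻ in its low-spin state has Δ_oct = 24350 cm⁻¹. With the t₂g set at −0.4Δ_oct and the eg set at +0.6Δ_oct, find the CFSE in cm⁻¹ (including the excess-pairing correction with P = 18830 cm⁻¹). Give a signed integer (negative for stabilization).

-25000

Ligand charges: 4×(-1) from CN⁻ and 2×(-1) from NO₂⁻ sum to -6; with overall charge -4, Co is +2.
Group 9 minus oxidation state +2 gives a d⁷ configuration for Co²⁺.
The d⁷ electrons fill as t₂g⁶ eg¹.
The orbital stabilization is -1.8Δ_oct = -1.8 × 24350 = -43830 cm⁻¹.
Relative to high-spin t₂g⁵ eg² (2 paired), the low-spin configuration has 1 additional pair, contributing +1 × 18830 = +18830 cm⁻¹.
Combining: -43830 + 18830 = -25000 cm⁻¹.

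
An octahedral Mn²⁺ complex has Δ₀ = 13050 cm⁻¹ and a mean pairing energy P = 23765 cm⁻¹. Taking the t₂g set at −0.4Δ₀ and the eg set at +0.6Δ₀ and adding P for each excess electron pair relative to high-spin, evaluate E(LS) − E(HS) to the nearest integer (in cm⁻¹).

Mn is in group 7, so Mn²⁺ is d⁵ (7 − 2 = 5).
High-spin d⁵ fills as t₂g³ eg² with CFSE 3(−0.4) + 2(+0.6) = 0.0Δ₀ = 0 cm⁻¹.
Low-spin t₂g⁵ eg⁰ gives -2.0Δ₀ = -26100 cm⁻¹, but forming 2 extra pairs costs 2P = 47530 cm⁻¹, so E(LS) = -26100 + 47530 = 21430 cm⁻¹.
The difference is 21430 − (0) = 21430 cm⁻¹, so high-spin lies lower.

21430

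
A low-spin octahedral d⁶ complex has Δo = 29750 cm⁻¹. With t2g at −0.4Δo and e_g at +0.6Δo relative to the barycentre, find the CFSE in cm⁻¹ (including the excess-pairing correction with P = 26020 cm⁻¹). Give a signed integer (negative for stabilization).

The d⁶ electrons fill as t2g^6 e_g^0.
The orbital stabilization is -2.4Δo = -2.4 × 29750 = -71400 cm⁻¹.
Relative to high-spin t2g^4 e_g^2 (1 paired), the low-spin configuration has 2 additional pairs, contributing +2 × 26020 = +52040 cm⁻¹.
Combining: -71400 + 52040 = -19360 cm⁻¹.

-19360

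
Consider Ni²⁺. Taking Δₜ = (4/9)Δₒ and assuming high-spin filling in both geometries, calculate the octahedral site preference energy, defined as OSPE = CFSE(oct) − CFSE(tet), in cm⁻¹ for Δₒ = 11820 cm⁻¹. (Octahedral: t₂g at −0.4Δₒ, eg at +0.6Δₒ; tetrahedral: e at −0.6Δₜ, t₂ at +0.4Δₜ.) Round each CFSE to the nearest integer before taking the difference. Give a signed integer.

-9981

Ni is in group 10, so Ni²⁺ is d⁸ (10 − 2 = 8).
In an octahedral site d⁸ (HS) is t2g^6 e_g^2, giving CFSE(oct) = -1.2Δₒ = -14184 cm⁻¹.
In a tetrahedral site the filling is e^4 t2^4: CFSE(tet) = -0.8Δₜ = -0.8 × (4/9)(11820) = -4203 cm⁻¹.
Subtracting, OSPE = -14184 − (-4203) = -9981 cm⁻¹.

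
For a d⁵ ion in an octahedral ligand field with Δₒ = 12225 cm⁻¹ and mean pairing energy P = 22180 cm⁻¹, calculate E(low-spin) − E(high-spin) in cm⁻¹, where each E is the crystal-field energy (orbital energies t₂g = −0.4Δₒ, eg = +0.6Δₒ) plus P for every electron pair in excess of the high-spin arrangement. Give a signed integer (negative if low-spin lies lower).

19910

In the high-spin limit (t₂g³ eg²) the orbital term is 0.0Δₒ = 0 cm⁻¹, with no excess pairing.
For low-spin the configuration is t₂g⁵ eg⁰: orbital energy -2.0 × 12225 = -24450 cm⁻¹, and 2 additional pairs relative to high-spin add 44360 cm⁻¹, giving 19910 cm⁻¹.
Thus E(LS) − E(HS) = 19910 cm⁻¹.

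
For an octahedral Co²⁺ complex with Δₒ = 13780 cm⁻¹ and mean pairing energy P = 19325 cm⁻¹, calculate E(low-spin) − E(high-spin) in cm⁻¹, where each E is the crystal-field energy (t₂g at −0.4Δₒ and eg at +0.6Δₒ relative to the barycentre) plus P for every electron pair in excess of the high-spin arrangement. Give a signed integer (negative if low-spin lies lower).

Co is in group 9, so Co²⁺ is d⁷ (9 − 2 = 7).
High-spin d⁷ fills as t₂g⁵ eg² with CFSE 5(−0.4) + 2(+0.6) = -0.8Δₒ = -11024 cm⁻¹.
For low-spin the configuration is t₂g⁶ eg¹: orbital energy -1.8 × 13780 = -24804 cm⁻¹, and 1 additional pair relative to high-spin adds 19325 cm⁻¹, giving -5479 cm⁻¹.
Thus E(LS) − E(HS) = 5545 cm⁻¹.

5545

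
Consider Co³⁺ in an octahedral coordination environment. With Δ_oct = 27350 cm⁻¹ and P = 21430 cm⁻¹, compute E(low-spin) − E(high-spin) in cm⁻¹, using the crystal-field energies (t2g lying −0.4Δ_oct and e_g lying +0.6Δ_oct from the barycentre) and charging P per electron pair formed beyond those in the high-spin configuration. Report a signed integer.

Group 9 minus oxidation state +3 gives a d⁶ configuration for Co³⁺.
In the high-spin limit (t2g^4 e_g^2) the orbital term is -0.4Δ_oct = -10940 cm⁻¹, with no excess pairing.
Low-spin t2g^6 e_g^0 gives -2.4Δ_oct = -65640 cm⁻¹, but forming 2 extra pairs costs 2P = 42860 cm⁻¹, so E(LS) = -65640 + 42860 = -22780 cm⁻¹.
Thus E(LS) − E(HS) = -11840 cm⁻¹.

-11840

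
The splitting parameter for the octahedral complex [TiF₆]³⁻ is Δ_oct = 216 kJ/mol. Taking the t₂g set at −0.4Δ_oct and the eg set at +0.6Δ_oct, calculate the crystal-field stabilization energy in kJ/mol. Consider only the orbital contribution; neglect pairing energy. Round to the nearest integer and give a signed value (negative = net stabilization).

Each F⁻ contributes -1; 6 × (-1) = -6. With overall charge -3, Ti is in the +3 oxidation state.
Ti sits in group 4; removing 3 electrons leaves Ti³⁺ with 4 − 3 = 1 d electrons.
The d¹ electrons fill as t₂g¹ eg⁰.
The orbital stabilization is -0.4Δ_oct = -0.4 × 216 = -86 kJ/mol.

-86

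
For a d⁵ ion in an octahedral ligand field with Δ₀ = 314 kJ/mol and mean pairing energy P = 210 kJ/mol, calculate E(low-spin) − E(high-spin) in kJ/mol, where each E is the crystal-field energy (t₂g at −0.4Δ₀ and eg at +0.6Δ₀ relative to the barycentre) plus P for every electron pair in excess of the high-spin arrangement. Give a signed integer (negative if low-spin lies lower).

High-spin: t₂g³ eg², CFSE = 0.0Δ₀ = 0 kJ/mol.
For low-spin the configuration is t₂g⁵ eg⁰: orbital energy -2.0 × 314 = -628 kJ/mol, and 2 additional pairs relative to high-spin add 420 kJ/mol, giving -208 kJ/mol.
The difference is -208 − (0) = -208 kJ/mol, so low-spin lies lower.

-208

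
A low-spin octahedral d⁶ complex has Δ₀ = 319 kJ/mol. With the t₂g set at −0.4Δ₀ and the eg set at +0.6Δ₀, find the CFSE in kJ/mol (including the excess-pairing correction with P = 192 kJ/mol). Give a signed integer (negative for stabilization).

The d⁶ electrons fill as t₂g⁶ eg⁰.
Orbital CFSE = 6(-0.4) + 0(0.6) = -2.4Δ₀ = -2.4 × 319 = -766 kJ/mol.
High-spin d⁶ would be t₂g⁴ eg² with 1 pair; low-spin has 3, so 2 excess pairs cost +2P = +384 kJ/mol.
Overall CFSE = -766 + 384 = -382 kJ/mol.

-382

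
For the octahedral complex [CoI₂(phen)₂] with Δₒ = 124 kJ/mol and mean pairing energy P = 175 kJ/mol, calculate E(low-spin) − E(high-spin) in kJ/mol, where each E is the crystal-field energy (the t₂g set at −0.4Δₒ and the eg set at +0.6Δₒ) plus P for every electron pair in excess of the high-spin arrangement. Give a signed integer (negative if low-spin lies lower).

Ligand charges: 2×(-1) from I⁻ and 2×(+0) from phen sum to -2; with overall charge +0, Co is +2.
Co sits in group 9; removing 2 electrons leaves Co²⁺ with 9 − 2 = 7 d electrons.
High-spin: t₂g⁵ eg², CFSE = -0.8Δₒ = -99 kJ/mol.
For low-spin the configuration is t₂g⁶ eg¹: orbital energy -1.8 × 124 = -223 kJ/mol, and 1 additional pair relative to high-spin adds 175 kJ/mol, giving -48 kJ/mol.
Thus E(LS) − E(HS) = 51 kJ/mol.

51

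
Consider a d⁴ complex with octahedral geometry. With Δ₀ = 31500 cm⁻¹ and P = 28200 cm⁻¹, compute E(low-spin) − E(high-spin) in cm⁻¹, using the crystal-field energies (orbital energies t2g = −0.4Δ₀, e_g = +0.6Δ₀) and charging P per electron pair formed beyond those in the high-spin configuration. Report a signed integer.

High-spin d⁴ fills as t2g^3 e_g^1 with CFSE 3(−0.4) + 1(+0.6) = -0.6Δ₀ = -18900 cm⁻¹.
Low-spin t2g^4 e_g^0 gives -1.6Δ₀ = -50400 cm⁻¹, but forming 1 extra pair costs 1P = 28200 cm⁻¹, so E(LS) = -50400 + 28200 = -22200 cm⁻¹.
E(LS) − E(HS) = -22200 − (-18900) = -3300 cm⁻¹.

-3300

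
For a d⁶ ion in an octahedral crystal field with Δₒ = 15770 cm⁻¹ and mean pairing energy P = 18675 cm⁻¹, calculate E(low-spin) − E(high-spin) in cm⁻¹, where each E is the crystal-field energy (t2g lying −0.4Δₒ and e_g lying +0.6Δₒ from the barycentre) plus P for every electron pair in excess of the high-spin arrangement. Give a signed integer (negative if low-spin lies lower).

5810

High-spin d⁶ fills as t2g^4 e_g^2 with CFSE 4(−0.4) + 2(+0.6) = -0.4Δₒ = -6308 cm⁻¹.
Low-spin t2g^6 e_g^0 gives -2.4Δₒ = -37848 cm⁻¹, but forming 2 extra pairs costs 2P = 37350 cm⁻¹, so E(LS) = -37848 + 37350 = -498 cm⁻¹.
The difference is -498 − (-6308) = 5810 cm⁻¹, so high-spin lies lower.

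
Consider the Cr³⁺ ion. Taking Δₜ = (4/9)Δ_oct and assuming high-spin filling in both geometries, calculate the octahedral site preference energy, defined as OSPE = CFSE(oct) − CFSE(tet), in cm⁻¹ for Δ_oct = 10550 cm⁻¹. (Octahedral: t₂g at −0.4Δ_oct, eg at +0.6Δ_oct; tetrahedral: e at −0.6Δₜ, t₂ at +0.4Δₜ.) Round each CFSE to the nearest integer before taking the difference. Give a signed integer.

Group 6 minus oxidation state +3 gives a d³ configuration for Cr³⁺.
In an octahedral site d³ (HS) is t₂g³ eg⁰, giving CFSE(oct) = -1.2Δ_oct = -12660 cm⁻¹.
Tetrahedral e² t₂¹ gives -0.8Δₜ = -0.8 × (4/9) × 10550 = -3751 cm⁻¹.
Subtracting, OSPE = -12660 − (-3751) = -8909 cm⁻¹.

-8909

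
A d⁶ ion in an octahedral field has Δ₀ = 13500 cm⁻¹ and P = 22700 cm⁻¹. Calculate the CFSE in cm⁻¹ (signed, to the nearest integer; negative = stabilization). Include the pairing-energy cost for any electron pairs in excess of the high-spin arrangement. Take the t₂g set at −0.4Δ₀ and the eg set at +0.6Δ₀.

Here Δ₀ < P (13500 < 22700), so the high-spin state is favoured.
Filling d⁶ accordingly: t₂g⁴ eg².
Orbital CFSE = -0.4Δ₀ = -0.4 × 13500 = -5400 cm⁻¹.
High-spin has no excess pairs, so no pairing correction applies.

-5400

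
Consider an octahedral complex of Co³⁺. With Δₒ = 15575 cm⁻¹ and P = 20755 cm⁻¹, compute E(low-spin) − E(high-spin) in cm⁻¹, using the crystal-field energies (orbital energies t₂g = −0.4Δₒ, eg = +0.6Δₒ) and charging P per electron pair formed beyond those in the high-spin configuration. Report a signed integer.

Group 9 minus oxidation state +3 gives a d⁶ configuration for Co³⁺.
High-spin: t₂g⁴ eg², CFSE = -0.4Δₒ = -6230 cm⁻¹.
Low-spin t₂g⁶ eg⁰ gives -2.4Δₒ = -37380 cm⁻¹, but forming 2 extra pairs costs 2P = 41510 cm⁻¹, so E(LS) = -37380 + 41510 = 4130 cm⁻¹.
Thus E(LS) − E(HS) = 10360 cm⁻¹.

10360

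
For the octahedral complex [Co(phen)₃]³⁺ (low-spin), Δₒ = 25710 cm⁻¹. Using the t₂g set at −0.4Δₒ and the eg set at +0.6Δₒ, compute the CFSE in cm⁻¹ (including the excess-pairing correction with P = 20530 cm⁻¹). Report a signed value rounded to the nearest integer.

phen is neutral, so the +3 overall charge sits on Co: oxidation state +3.
Co sits in group 9; removing 3 electrons leaves Co³⁺ with 9 − 3 = 6 d electrons.
Electron filling gives t₂g⁶ eg⁰.
Orbital CFSE = 6(-0.4) + 0(0.6) = -2.4Δₒ = -2.4 × 25710 = -61704 cm⁻¹.
High-spin d⁶ would be t₂g⁴ eg² with 1 pair; low-spin has 3, so 2 excess pairs cost +2P = +41060 cm⁻¹.
Combining: -61704 + 41060 = -20644 cm⁻¹.

-20644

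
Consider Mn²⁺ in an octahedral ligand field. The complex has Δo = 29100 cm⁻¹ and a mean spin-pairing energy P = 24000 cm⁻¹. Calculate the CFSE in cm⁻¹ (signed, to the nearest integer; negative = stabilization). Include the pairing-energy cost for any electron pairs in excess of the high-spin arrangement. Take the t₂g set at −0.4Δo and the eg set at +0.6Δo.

-10200

Mn is in group 7, so Mn²⁺ is d⁵ (7 − 2 = 5).
Here Δo > P (29100 > 24000), so the low-spin state is favoured.
Configuration: t₂g⁵ eg⁰.
Orbital CFSE = -2.0Δo = -2.0 × 29100 = -58200 cm⁻¹.
Excess pairs vs high-spin: 2 − 0 = 2; pairing cost = +48000 cm⁻¹.
Net CFSE = -58200 + 48000 = -10200 cm⁻¹.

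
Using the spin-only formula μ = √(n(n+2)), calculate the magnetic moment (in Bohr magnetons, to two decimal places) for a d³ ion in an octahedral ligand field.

For octahedral d³ the high- and low-spin configurations coincide.
Configuration: t₂g³ eg⁰ → 3 unpaired electrons.
μ(spin-only) = √[3(3+2)] = √15 ≈ 3.87 Bohr magnetons.

3.87 Bohr magnetons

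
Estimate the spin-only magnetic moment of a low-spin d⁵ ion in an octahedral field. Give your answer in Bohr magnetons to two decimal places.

Configuration: t₂g⁵ eg⁰ → 1 unpaired electron.
μ(spin-only) = √[1(1+2)] = √3 ≈ 1.73 Bohr magnetons.

1.73 Bohr magnetons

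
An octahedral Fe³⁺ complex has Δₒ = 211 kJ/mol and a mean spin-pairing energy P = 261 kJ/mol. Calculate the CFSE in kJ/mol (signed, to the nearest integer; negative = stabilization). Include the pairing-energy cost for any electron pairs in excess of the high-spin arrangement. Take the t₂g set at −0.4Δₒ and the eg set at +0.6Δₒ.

Fe sits in group 8; removing 3 electrons leaves Fe³⁺ with 8 − 3 = 5 d electrons.
Since Δₒ = 211 kJ/mol < P = 261 kJ/mol, the complex adopts the high-spin configuration.
Filling d⁵ accordingly: t₂g³ eg².
Orbital CFSE = 0.0Δₒ = 0.0 × 211 = 0 kJ/mol.
High-spin has no excess pairs, so no pairing correction applies.

0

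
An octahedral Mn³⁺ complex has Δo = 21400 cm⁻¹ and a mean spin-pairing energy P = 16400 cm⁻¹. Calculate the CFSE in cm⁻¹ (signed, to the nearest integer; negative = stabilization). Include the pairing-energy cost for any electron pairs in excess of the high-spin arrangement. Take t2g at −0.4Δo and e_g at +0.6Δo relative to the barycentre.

-17840

Group 7 minus oxidation state +3 gives a d⁴ configuration for Mn³⁺.
With Δo > P the complex is low-spin.
Filling d⁴ accordingly: t2g^4 e_g^0.
Orbital CFSE = -1.6Δo = -1.6 × 21400 = -34240 cm⁻¹.
Excess pairs vs high-spin: 1 − 0 = 1; pairing cost = +16400 cm⁻¹.
Net CFSE = -34240 + 16400 = -17840 cm⁻¹.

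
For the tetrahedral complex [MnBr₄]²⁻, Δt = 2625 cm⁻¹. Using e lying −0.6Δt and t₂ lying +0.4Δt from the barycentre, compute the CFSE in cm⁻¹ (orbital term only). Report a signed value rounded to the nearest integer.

Each Br⁻ contributes -1; 4 × (-1) = -4. With overall charge -2, Mn is in the +2 oxidation state.
Mn is in group 7, so Mn²⁺ is d⁵ (7 − 2 = 5).
Tetrahedral splitting is small, so the complex is high-spin.
Electron filling gives e² t₂³.
Orbital CFSE = 2(-0.6) + 3(0.4) = 0.0Δt = 0.0 × 2625 = 0 cm⁻¹.

0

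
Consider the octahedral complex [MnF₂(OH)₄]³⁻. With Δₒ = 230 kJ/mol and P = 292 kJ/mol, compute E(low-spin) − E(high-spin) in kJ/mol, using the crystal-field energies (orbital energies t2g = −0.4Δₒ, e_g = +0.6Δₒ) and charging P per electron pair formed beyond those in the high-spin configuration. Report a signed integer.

62

Ligand charges: 2×(-1) from F⁻ and 4×(-1) from OH⁻ sum to -6; with overall charge -3, Mn is +3.
Mn sits in group 7; removing 3 electrons leaves Mn³⁺ with 7 − 3 = 4 d electrons.
High-spin: t2g^3 e_g^1, CFSE = -0.6Δₒ = -138 kJ/mol.
Low-spin t2g^4 e_g^0 gives -1.6Δₒ = -368 kJ/mol, but forming 1 extra pair costs 1P = 292 kJ/mol, so E(LS) = -368 + 292 = -76 kJ/mol.
Thus E(LS) − E(HS) = 62 kJ/mol.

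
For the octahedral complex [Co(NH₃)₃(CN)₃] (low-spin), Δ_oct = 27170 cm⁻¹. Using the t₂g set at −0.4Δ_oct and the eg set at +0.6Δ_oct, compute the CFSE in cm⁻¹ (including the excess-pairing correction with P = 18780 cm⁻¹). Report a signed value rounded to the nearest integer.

Ligand charges: 3×(+0) from NH₃ and 3×(-1) from CN⁻ sum to -3; with overall charge +0, Co is +3.
Group 9 minus oxidation state +3 gives a d⁶ configuration for Co³⁺.
Electron filling gives t₂g⁶ eg⁰.
The orbital stabilization is -2.4Δ_oct = -2.4 × 27170 = -65208 cm⁻¹.
Relative to high-spin t₂g⁴ eg² (1 paired), the low-spin configuration has 2 additional pairs, contributing +2 × 18780 = +37560 cm⁻¹.
Overall CFSE = -65208 + 37560 = -27648 cm⁻¹.

-27648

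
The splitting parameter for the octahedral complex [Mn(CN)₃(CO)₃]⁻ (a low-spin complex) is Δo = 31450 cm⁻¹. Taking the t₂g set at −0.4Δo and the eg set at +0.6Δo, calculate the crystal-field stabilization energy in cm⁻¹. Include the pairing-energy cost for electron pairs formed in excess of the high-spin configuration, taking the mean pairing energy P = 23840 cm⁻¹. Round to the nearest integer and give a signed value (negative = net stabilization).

-15220

Ligand charges: 3×(-1) from CN⁻ and 3×(+0) from CO sum to -3; with overall charge -1, Mn is +2.
Group 7 minus oxidation state +2 gives a d⁵ configuration for Mn²⁺.
Electron filling gives t₂g⁵ eg⁰.
CFSE(orbital) = 5×(-0.4Δo) + 0×(0.6Δo) = -2.0Δo; with Δo = 31450 cm⁻¹ that is -62900 cm⁻¹.
Relative to high-spin t₂g³ eg² (0 paired), the low-spin configuration has 2 additional pairs, contributing +2 × 23840 = +47680 cm⁻¹.
Overall CFSE = -62900 + 47680 = -15220 cm⁻¹.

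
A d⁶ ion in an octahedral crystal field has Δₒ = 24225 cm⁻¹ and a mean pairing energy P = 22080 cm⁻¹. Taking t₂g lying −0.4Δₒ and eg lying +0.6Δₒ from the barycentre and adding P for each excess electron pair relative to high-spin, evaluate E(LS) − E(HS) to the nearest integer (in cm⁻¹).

In the high-spin limit (t₂g⁴ eg²) the orbital term is -0.4Δₒ = -9690 cm⁻¹, with no excess pairing.
Low-spin t₂g⁶ eg⁰ gives -2.4Δₒ = -58140 cm⁻¹, but forming 2 extra pairs costs 2P = 44160 cm⁻¹, so E(LS) = -58140 + 44160 = -13980 cm⁻¹.
The difference is -13980 − (-9690) = -4290 cm⁻¹, so low-spin lies lower.

-4290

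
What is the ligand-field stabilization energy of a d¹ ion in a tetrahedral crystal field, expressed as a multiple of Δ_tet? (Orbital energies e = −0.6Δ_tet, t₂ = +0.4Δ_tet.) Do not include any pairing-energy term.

Tetrahedral fields are weak (Δₜ ≈ 4/9 Δₒ), so electrons fill high-spin.
Configuration: e¹ t₂⁰.
CFSE = 1(-0.6Δ_tet) + 0(0.4Δ_tet) = -0.6Δ_tet + 0.0Δ_tet = -0.6Δ_tet.

-0.6 Δ_tet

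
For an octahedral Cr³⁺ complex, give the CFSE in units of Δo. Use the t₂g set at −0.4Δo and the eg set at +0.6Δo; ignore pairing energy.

-1.2 Δo

Group 6 minus oxidation state +3 gives a d³ configuration for Cr³⁺.
For octahedral d³ the high- and low-spin configurations coincide.
Configuration: t₂g³ eg⁰.
CFSE = 3(-0.4Δo) + 0(0.6Δo) = -1.2Δo + 0.0Δo = -1.2Δo.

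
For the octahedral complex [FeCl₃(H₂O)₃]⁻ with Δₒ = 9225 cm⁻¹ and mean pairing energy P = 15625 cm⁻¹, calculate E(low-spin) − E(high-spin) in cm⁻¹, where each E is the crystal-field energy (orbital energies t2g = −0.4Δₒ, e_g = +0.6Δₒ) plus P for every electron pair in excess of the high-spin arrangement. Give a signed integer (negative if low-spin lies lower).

Ligand charges: 3×(-1) from Cl⁻ and 3×(+0) from H₂O sum to -3; with overall charge -1, Fe is +2.
Fe²⁺: group 8, so d-count = 8 − 2 = 6.
In the high-spin limit (t2g^4 e_g^2) the orbital term is -0.4Δₒ = -3690 cm⁻¹, with no excess pairing.
Low-spin t2g^6 e_g^0 gives -2.4Δₒ = -22140 cm⁻¹, but forming 2 extra pairs costs 2P = 31250 cm⁻¹, so E(LS) = -22140 + 31250 = 9110 cm⁻¹.
E(LS) − E(HS) = 9110 − (-3690) = 12800 cm⁻¹.

12800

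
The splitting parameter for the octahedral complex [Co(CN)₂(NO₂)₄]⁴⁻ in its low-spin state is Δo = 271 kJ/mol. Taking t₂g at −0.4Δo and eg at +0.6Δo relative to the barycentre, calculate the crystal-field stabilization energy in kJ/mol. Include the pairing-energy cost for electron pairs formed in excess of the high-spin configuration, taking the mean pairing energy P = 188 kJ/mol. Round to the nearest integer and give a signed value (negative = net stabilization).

-300

Ligand charges: 2×(-1) from CN⁻ and 4×(-1) from NO₂⁻ sum to -6; with overall charge -4, Co is +2.
Co²⁺: group 9, so d-count = 9 − 2 = 7.
Configuration: t₂g⁶ eg¹.
CFSE(orbital) = 6×(-0.4Δo) + 1×(0.6Δo) = -1.8Δo; with Δo = 271 kJ/mol that is -488 kJ/mol.
High-spin d⁷ would be t₂g⁵ eg² with 2 pairs; low-spin has 3, so 1 excess pair costs +1P = +188 kJ/mol.
Combining: -488 + 188 = -300 kJ/mol.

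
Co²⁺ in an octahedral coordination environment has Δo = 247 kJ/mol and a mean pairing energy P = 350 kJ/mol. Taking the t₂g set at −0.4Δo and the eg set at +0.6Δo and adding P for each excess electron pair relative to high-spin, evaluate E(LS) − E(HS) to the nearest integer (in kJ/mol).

Co²⁺: group 9, so d-count = 9 − 2 = 7.
High-spin: t₂g⁵ eg², CFSE = -0.8Δo = -198 kJ/mol.
Low-spin t₂g⁶ eg¹ gives -1.8Δo = -445 kJ/mol, but forming 1 extra pair costs 1P = 350 kJ/mol, so E(LS) = -445 + 350 = -95 kJ/mol.
The difference is -95 − (-198) = 103 kJ/mol, so high-spin lies lower.

103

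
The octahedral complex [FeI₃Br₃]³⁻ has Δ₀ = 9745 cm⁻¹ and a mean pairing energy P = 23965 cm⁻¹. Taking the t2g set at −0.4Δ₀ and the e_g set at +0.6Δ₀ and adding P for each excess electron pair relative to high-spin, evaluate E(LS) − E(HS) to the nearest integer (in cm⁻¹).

28440

Ligand charges: 3×(-1) from I⁻ and 3×(-1) from Br⁻ sum to -6; with overall charge -3, Fe is +3.
Fe is in group 8, so Fe³⁺ is d⁵ (8 − 3 = 5).
High-spin: t2g^3 e_g^2, CFSE = 0.0Δ₀ = 0 cm⁻¹.
For low-spin the configuration is t2g^5 e_g^0: orbital energy -2.0 × 9745 = -19490 cm⁻¹, and 2 additional pairs relative to high-spin add 47930 cm⁻¹, giving 28440 cm⁻¹.
E(LS) − E(HS) = 28440 − (0) = 28440 cm⁻¹.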